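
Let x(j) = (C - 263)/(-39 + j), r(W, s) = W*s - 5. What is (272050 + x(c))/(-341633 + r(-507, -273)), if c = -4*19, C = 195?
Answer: -31285818/23371105 ≈ -1.3387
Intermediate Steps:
c = -76
r(W, s) = -5 + W*s
x(j) = -68/(-39 + j) (x(j) = (195 - 263)/(-39 + j) = -68/(-39 + j))
(272050 + x(c))/(-341633 + r(-507, -273)) = (272050 - 68/(-39 - 76))/(-341633 + (-5 - 507*(-273))) = (272050 - 68/(-115))/(-341633 + (-5 + 138411)) = (272050 - 68*(-1/115))/(-341633 + 138406) = (272050 + 68/115)/(-203227) = (31285818/115)*(-1/203227) = -31285818/23371105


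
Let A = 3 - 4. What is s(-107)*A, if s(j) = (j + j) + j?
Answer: 321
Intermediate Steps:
A = -1
s(j) = 3*j (s(j) = 2*j + j = 3*j)
s(-107)*A = (3*(-107))*(-1) = -321*(-1) = 321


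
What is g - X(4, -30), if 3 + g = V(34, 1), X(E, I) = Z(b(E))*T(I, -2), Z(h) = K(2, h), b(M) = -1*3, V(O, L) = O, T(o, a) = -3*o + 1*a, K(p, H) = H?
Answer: 295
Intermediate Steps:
T(o, a) = a - 3*o (T(o, a) = -3*o + a = a - 3*o)
b(M) = -3
Z(h) = h
X(E, I) = 6 + 9*I (X(E, I) = -3*(-2 - 3*I) = 6 + 9*I)
g = 31 (g = -3 + 34 = 31)
g - X(4, -30) = 31 - (6 + 9*(-30)) = 31 - (6 - 270) = 31 - 1*(-264) = 31 + 264 = 295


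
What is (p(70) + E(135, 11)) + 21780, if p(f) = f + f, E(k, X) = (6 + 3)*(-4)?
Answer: 21884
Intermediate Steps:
E(k, X) = -36 (E(k, X) = 9*(-4) = -36)
p(f) = 2*f
(p(70) + E(135, 11)) + 21780 = (2*70 - 36) + 21780 = (140 - 36) + 21780 = 104 + 21780 = 21884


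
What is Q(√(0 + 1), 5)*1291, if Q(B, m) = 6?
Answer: 7746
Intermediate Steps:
Q(√(0 + 1), 5)*1291 = 6*1291 = 7746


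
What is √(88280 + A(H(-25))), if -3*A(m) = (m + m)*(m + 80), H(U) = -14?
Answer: 8*√1389 ≈ 298.15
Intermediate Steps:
A(m) = -2*m*(80 + m)/3 (A(m) = -(m + m)*(m + 80)/3 = -2*m*(80 + m)/3)
√(88280 + A(H(-25))) = √(88280 - ⅔*(-14)*(80 - 14)) = √(88280 - ⅔*(-14)*66) = √(88280 + 616) = √88896 = 8*√1389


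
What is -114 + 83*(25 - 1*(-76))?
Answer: 8269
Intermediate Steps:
-114 + 83*(25 - 1*(-76)) = -114 + 83*(25 + 76) = -114 + 83*101 = -114 + 8383 = 8269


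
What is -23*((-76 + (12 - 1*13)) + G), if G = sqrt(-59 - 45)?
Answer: 1771 - 46*I*sqrt(26) ≈ 1771.0 - 234.55*I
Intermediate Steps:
G = 2*I*sqrt(26) (G = sqrt(-104) = 2*I*sqrt(26) ≈ 10.198*I)
-23*((-76 + (12 - 1*13)) + G) = -23*((-76 + (12 - 1*13)) + 2*I*sqrt(26)) = -23*((-76 + (12 - 13)) + 2*I*sqrt(26)) = -23*((-76 - 1) + 2*I*sqrt(26)) = -23*(-77 + 2*I*sqrt(26)) = 1771 - 46*I*sqrt(26)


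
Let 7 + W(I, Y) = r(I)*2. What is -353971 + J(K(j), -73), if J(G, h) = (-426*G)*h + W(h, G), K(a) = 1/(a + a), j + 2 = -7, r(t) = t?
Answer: -1067555/3 ≈ -3.5585e+5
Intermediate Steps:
j = -9 (j = -2 - 7 = -9)
K(a) = 1/(2*a)
W(I, Y) = -7 + 2*I (W(I, Y) = -7 + I*2 = -7 + 2*I)
J(G, h) = -7 + 2*h - 426*G*h (J(G, h) = (-426*G)*h + (-7 + 2*h) = -426*G*h + (-7 + 2*h) = -7 + 2*h - 426*G*h)
-353971 + J(K(j), -73) = -353971 + (-7 + 2*(-73) - 426*(½)/(-9)*(-73)) = -353971 + (-7 - 146 - 426*(½)*(-⅑)*(-73)) = -353971 + (-7 - 146 - 426*(-1/18)*(-73)) = -353971 + (-7 - 146 - 5183/3) = -353971 - 5642/3 = -1067555/3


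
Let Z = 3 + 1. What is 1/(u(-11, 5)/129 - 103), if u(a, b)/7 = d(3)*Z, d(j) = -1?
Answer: -129/13315 ≈ -0.0096883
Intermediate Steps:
Z = 4
u(a, b) = -28 (u(a, b) = 7*(-1*4) = 7*(-4) = -28)
1/(u(-11, 5)/129 - 103) = 1/(-28/129 - 103) = 1/(-13315/129) = -129/13315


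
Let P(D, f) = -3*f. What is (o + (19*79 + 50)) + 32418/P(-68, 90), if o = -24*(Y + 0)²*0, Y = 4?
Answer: 21464/15 ≈ 1430.9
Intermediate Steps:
o = 0 (o = -24*(4 + 0)²*0 = -24*4²*0 = -24*16*0 = -384*0 = 0)
(o + (19*79 + 50)) + 32418/P(-68, 90) = (0 + (19*79 + 50)) + 32418/((-3*90)) = (0 + (1501 + 50)) + 32418/(-270) = (0 + 1551) + 32418*(-1/270) = 1551 - 1801/15 = 21464/15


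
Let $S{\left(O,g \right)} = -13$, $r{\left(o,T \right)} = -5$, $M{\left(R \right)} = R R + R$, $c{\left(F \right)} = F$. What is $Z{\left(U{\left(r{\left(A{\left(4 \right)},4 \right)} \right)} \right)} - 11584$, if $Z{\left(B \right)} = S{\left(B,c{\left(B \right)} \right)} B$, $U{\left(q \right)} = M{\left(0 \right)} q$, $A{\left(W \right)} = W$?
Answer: $-11584$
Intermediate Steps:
$M{\left(R \right)} = R + R^{2}$ ($M{\left(R \right)} = R^{2} + R = R + R^{2}$)
$U{\left(q \right)} = 0$ ($U{\left(q \right)} = 0 \left(1 + 0\right) q = 0 \cdot 1 q = 0 q = 0$)
$Z{\left(B \right)} = - 13 B$
$Z{\left(U{\left(r{\left(A{\left(4 \right)},4 \right)} \right)} \right)} - 11584 = \left(-13\right) 0 - 11584 = 0 - 11584 = -11584$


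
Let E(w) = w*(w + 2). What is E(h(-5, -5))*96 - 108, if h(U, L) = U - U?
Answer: -108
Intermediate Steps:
h(U, L) = 0
E(w) = w*(2 + w)
E(h(-5, -5))*96 - 108 = (0*(2 + 0))*96 - 108 = (0*2)*96 - 108 = 0*96 - 108 = 0 - 108 = -108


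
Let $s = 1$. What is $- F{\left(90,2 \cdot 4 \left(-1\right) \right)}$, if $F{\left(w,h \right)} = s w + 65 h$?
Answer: $430$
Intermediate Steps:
$F{\left(w,h \right)} = w + 65 h$ ($F{\left(w,h \right)} = 1 w + 65 h = w + 65 h$)
$- F{\left(90,2 \cdot 4 \left(-1\right) \right)} = - (90 + 65 \cdot 2 \cdot 4 \left(-1\right)) = - (90 + 65 \cdot 8 \left(-1\right)) = - (90 + 65 \left(-8\right)) = - (90 - 520) = \left(-1\right) \left(-430\right) = 430$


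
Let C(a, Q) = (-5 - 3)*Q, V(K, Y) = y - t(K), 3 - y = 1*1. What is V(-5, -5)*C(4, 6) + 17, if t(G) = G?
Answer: -319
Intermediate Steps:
y = 2 (y = 3 - 1 = 2)
V(K, Y) = 2 - K
C(a, Q) = -8*Q
V(-5, -5)*C(4, 6) + 17 = (2 - 1*(-5))*(-8*6) + 17 = (2 + 5)*(-48) + 17 = 7*(-48) + 17 = -336 + 17 = -319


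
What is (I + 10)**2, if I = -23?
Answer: 169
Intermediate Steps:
(I + 10)**2 = (-23 + 10)**2 = (-13)**2 = 169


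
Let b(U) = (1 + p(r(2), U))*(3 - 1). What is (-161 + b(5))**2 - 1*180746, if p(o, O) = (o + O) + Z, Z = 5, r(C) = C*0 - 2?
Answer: -160297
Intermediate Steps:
r(C) = -2 (r(C) = 0 - 2 = -2)
p(o, O) = 5 + O + o (p(o, O) = (o + O) + 5 = (O + o) + 5 = 5 + O + o)
b(U) = 8 + 2*U (b(U) = (1 + (5 + U - 2))*(3 - 1) = (1 + (3 + U))*2 = (4 + U)*2 = 8 + 2*U)
(-161 + b(5))**2 - 1*180746 = (-161 + (8 + 2*5))**2 - 1*180746 = (-161 + (8 + 10))**2 - 180746 = (-161 + 18)**2 - 180746 = (-143)**2 - 180746 = 20449 - 180746 = -160297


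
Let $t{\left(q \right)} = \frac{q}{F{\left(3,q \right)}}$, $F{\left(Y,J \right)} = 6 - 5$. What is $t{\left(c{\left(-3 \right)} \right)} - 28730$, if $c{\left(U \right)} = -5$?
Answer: $-28735$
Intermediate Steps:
$F{\left(Y,J \right)} = 1$ ($F{\left(Y,J \right)} = 6 - 5 = 1$)
$t{\left(q \right)} = q$ ($t{\left(q \right)} = \frac{q}{1} = q 1 = q$)
$t{\left(c{\left(-3 \right)} \right)} - 28730 = -5 - 28730 = -28735$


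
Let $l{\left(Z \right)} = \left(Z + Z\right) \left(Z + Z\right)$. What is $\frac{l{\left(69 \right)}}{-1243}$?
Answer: $- \frac{19044}{1243} \approx -15.321$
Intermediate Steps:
$l{\left(Z \right)} = 4 Z^{2}$ ($l{\left(Z \right)} = 2 Z 2 Z = 4 Z^{2}$)
$\frac{l{\left(69 \right)}}{-1243} = \frac{4 \cdot 69^{2}}{-1243} = 4 \cdot 4761 \left(- \frac{1}{1243}\right) = 19044 \left(- \frac{1}{1243}\right) = - \frac{19044}{1243}$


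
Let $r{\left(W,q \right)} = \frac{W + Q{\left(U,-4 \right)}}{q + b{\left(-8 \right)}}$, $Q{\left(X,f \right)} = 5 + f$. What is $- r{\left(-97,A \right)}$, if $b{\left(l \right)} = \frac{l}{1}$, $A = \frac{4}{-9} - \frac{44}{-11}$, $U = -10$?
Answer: $- \frac{108}{5} \approx -21.6$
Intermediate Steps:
$A = \frac{32}{9}$ ($A = 4 \left(- \frac{1}{9}\right) - -4 = - \frac{4}{9} + 4 = \frac{32}{9} \approx 3.5556$)
$b{\left(l \right)} = l$ ($b{\left(l \right)} = l 1 = l$)
$r{\left(W,q \right)} = \frac{1 + W}{-8 + q}$ ($r{\left(W,q \right)} = \frac{W + \left(5 - 4\right)}{q - 8} = \frac{W + 1}{-8 + q} = \frac{1 + W}{-8 + q}$)
$- r{\left(-97,A \right)} = - \frac{1 - 97}{-8 + \frac{32}{9}} = - \frac{-96}{- \frac{40}{9}} = - \frac{\left(-9\right) \left(-96\right)}{40} = \left(-1\right) \frac{108}{5} = - \frac{108}{5}$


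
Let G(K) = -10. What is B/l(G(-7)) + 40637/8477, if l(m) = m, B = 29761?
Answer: -251877627/84770 ≈ -2971.3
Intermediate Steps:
B/l(G(-7)) + 40637/8477 = 29761/(-10) + 40637/8477 = 29761*(-⅒) + 40637*(1/8477) = -29761/10 + 40637/8477 = -251877627/84770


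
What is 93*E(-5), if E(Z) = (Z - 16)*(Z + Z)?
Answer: 19530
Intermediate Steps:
E(Z) = 2*Z*(-16 + Z) (E(Z) = (-16 + Z)*(2*Z) = 2*Z*(-16 + Z))
93*E(-5) = 93*(2*(-5)*(-16 - 5)) = 93*(2*(-5)*(-21)) = 93*210 = 19530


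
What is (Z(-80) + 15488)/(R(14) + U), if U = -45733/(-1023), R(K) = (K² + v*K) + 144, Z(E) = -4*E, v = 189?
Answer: 16171584/3100411 ≈ 5.2160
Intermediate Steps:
R(K) = 144 + K² + 189*K (R(K) = (K² + 189*K) + 144 = 144 + K² + 189*K)
U = 45733/1023 (U = -45733*(-1/1023) = 45733/1023 ≈ 44.705)
(Z(-80) + 15488)/(R(14) + U) = (-4*(-80) + 15488)/((144 + 14² + 189*14) + 45733/1023) = (320 + 15488)/((144 + 196 + 2646) + 45733/1023) = 15808/(2986 + 45733/1023) = 15808/(3100411/1023) = 15808*(1023/3100411) = 16171584/3100411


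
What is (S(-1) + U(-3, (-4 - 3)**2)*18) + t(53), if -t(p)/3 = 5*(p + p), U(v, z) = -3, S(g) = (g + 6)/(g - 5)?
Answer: -9869/6 ≈ -1644.8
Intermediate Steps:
S(g) = (6 + g)/(-5 + g)
t(p) = -30*p (t(p) = -15*(p + p) = -15*2*p = -30*p)
(S(-1) + U(-3, (-4 - 3)**2)*18) + t(53) = ((6 - 1)/(-5 - 1) - 3*18) - 30*53 = (5/(-6) - 54) - 1590 = (-1/6*5 - 54) - 1590 = (-5/6 - 54) - 1590 = -329/6 - 1590 = -9869/6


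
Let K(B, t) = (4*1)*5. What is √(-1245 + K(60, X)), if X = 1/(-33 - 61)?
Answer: 35*I ≈ 35.0*I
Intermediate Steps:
X = -1/94 (X = 1/(-94) = -1/94 ≈ -0.010638)
K(B, t) = 20 (K(B, t) = 4*5 = 20)
√(-1245 + K(60, X)) = √(-1245 + 20) = √(-1225) = 35*I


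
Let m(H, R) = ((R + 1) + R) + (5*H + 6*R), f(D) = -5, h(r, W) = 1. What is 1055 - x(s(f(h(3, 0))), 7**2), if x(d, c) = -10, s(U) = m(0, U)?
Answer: 1065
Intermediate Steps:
m(H, R) = 1 + 5*H + 8*R (m(H, R) = ((1 + R) + R) + (5*H + 6*R) = (1 + 2*R) + (5*H + 6*R) = 1 + 5*H + 8*R)
s(U) = 1 + 8*U (s(U) = 1 + 5*0 + 8*U = 1 + 0 + 8*U = 1 + 8*U)
1055 - x(s(f(h(3, 0))), 7**2) = 1055 - 1*(-10) = 1055 + 10 = 1065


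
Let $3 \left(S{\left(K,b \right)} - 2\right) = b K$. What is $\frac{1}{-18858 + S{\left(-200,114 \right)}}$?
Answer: $- \frac{1}{26456} \approx -3.7799 \cdot 10^{-5}$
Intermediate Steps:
$S{\left(K,b \right)} = 2 + \frac{K b}{3}$ ($S{\left(K,b \right)} = 2 + \frac{b K}{3} = 2 + \frac{K b}{3}$)
$\frac{1}{-18858 + S{\left(-200,114 \right)}} = \frac{1}{-18858 + \left(2 + \frac{1}{3} \left(-200\right) 114\right)} = \frac{1}{-18858 + \left(2 - 7600\right)} = \frac{1}{-18858 - 7598} = \frac{1}{-26456} = - \frac{1}{26456}$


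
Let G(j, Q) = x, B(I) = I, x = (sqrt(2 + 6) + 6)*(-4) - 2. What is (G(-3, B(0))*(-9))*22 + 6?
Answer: 5154 + 1584*sqrt(2) ≈ 7394.1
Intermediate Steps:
x = -26 - 8*sqrt(2) (x = (sqrt(8) + 6)*(-4) - 2 = (2*sqrt(2) + 6)*(-4) - 2 = (6 + 2*sqrt(2))*(-4) - 2 = (-24 - 8*sqrt(2)) - 2 = -26 - 8*sqrt(2) ≈ -37.314)
G(j, Q) = -26 - 8*sqrt(2)
(G(-3, B(0))*(-9))*22 + 6 = ((-26 - 8*sqrt(2))*(-9))*22 + 6 = (234 + 72*sqrt(2))*22 + 6 = (5148 + 1584*sqrt(2)) + 6 = 5154 + 1584*sqrt(2)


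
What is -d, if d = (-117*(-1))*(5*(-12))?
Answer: 7020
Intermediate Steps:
d = -7020 (d = 117*(-60) = -7020)
-d = -1*(-7020) = 7020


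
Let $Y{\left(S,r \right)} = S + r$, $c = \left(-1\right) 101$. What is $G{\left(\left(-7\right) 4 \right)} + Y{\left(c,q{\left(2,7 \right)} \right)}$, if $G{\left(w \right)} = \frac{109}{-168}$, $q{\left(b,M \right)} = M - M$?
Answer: $- \frac{17077}{168} \approx -101.65$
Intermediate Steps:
$q{\left(b,M \right)} = 0$
$G{\left(w \right)} = - \frac{109}{168}$ ($G{\left(w \right)} = 109 \left(- \frac{1}{168}\right) = - \frac{109}{168}$)
$c = -101$
$G{\left(\left(-7\right) 4 \right)} + Y{\left(c,q{\left(2,7 \right)} \right)} = - \frac{109}{168} + \left(-101 + 0\right) = - \frac{109}{168} - 101 = - \frac{17077}{168}$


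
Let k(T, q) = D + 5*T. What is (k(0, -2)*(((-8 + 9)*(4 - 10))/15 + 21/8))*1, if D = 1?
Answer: 89/40 ≈ 2.2250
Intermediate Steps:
k(T, q) = 1 + 5*T
(k(0, -2)*(((-8 + 9)*(4 - 10))/15 + 21/8))*1 = ((1 + 5*0)*(((-8 + 9)*(4 - 10))/15 + 21/8))*1 = ((1 + 0)*((1*(-6))*(1/15) + 21*(1/8)))*1 = (1*(-6*1/15 + 21/8))*1 = (1*(-2/5 + 21/8))*1 = (1*(89/40))*1 = (89/40)*1 = 89/40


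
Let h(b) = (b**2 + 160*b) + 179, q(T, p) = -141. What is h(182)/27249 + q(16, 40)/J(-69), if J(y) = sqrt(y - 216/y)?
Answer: 62423/27249 + 47*I*sqrt(34845)/505 ≈ 2.2908 + 17.373*I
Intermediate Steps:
h(b) = 179 + b**2 + 160*b
h(182)/27249 + q(16, 40)/J(-69) = (179 + 182**2 + 160*182)/27249 - 141/sqrt(-69 - 216/(-69)) = (179 + 33124 + 29120)*(1/27249) - 141/sqrt(-69 - 216*(-1/69)) = 62423*(1/27249) - 141/sqrt(-69 + 72/23) = 62423/27249 - 141*(-I*sqrt(34845)/1515) = 62423/27249 - (-47)*I*sqrt(34845)/505 = 62423/27249 + 47*I*sqrt(34845)/505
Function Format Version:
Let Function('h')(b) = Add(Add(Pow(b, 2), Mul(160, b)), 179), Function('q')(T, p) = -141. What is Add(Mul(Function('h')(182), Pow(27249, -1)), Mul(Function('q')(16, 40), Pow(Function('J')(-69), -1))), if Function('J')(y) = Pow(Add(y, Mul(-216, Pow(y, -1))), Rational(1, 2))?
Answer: Add(Rational(62423, 27249), Mul(Rational(47, 505), I, Pow(34845, Rational(1, 2)))) ≈ Add(2.2908, Mul(17.373, I))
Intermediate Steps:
Function('h')(b) = Add(179, Pow(b, 2), Mul(160, b))
Add(Mul(Function('h')(182), Pow(27249, -1)), Mul(Function('q')(16, 40), Pow(Function('J')(-69), -1))) = Add(Mul(Add(179, Pow(182, 2), Mul(160, 182)), Pow(27249, -1)), Mul(-141, Pow(Pow(Add(-69, Mul(-216, Pow(-69, -1))), Rational(1, 2)), -1))) = Add(Mul(Add(179, 33124, 29120), Rational(1, 27249)), Mul(-141, Pow(Pow(Add(-69, Mul(-216, Rational(-1, 69))), Rational(1, 2)), -1))) = Add(Mul(62423, Rational(1, 27249)), Mul(-141, Pow(Pow(Add(-69, Rational(72, 23)), Rational(1, 2)), -1))) = Add(Rational(62423, 27249), Mul(-141, Pow(Pow(Rational(-1515, 23), Rational(1, 2)), -1))) = Add(Rational(62423, 27249), Mul(-141, Pow(Mul(Rational(1, 23), I, Pow(34845, Rational(1, 2))), -1))) = Add(Rational(62423, 27249), Mul(-141, Mul(Rational(-1, 1515), I, Pow(34845, Rational(1, 2))))) = Add(Rational(62423, 27249), Mul(Rational(47, 505), I, Pow(34845, Rational(1, 2))))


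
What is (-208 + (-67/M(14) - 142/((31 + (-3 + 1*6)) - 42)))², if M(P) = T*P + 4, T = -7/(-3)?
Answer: 1785654049/48400 ≈ 36894.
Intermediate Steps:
T = 7/3 (T = -7*(-⅓) = 7/3 ≈ 2.3333)
M(P) = 4 + 7*P/3 (M(P) = 7*P/3 + 4 = 4 + 7*P/3)
(-208 + (-67/M(14) - 142/((31 + (-3 + 1*6)) - 42)))² = (-208 + (-67/(4 + (7/3)*14) - 142/((31 + (-3 + 1*6)) - 42)))² = (-208 + (-67/(4 + 98/3) - 142/((31 + (-3 + 6)) - 42)))² = (-208 + (-67/110/3 - 142/((31 + 3) - 42)))² = (-208 + (-67*3/110 - 142/(34 - 42)))² = (-208 + (-201/110 - 142/(-8)))² = (-208 + (-201/110 - 142*(-⅛)))² = (-208 + (-201/110 + 71/4))² = (-208 + 3503/220)² = (-42257/220)² = 1785654049/48400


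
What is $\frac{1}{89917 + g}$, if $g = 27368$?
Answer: $\frac{1}{117285} \approx 8.5262 \cdot 10^{-6}$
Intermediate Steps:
$\frac{1}{89917 + g} = \frac{1}{89917 + 27368} = \frac{1}{117285}$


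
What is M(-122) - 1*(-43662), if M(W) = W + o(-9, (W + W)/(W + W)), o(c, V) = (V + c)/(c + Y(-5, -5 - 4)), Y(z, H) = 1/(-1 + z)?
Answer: 2394748/55 ≈ 43541.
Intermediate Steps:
o(c, V) = (V + c)/(-1/6 + c) (o(c, V) = (V + c)/(c + 1/(-1 - 5)) = (V + c)/(c + 1/(-6)) = (V + c)/(c - 1/6) = (V + c)/(-1/6 + c))
M(W) = 48/55 + W (M(W) = W + 6*((W + W)/(W + W) - 9)/(-1 + 6*(-9)) = W + 6*((2*W)/((2*W)) - 9)/(-1 - 54) = W + 6*((2*W)*(1/(2*W)) - 9)/(-55) = W + 6*(-1/55)*(1 - 9) = W + 6*(-1/55)*(-8) = W + 48/55 = 48/55 + W)
M(-122) - 1*(-43662) = (48/55 - 122) - 1*(-43662) = -6662/55 + 43662 = 2394748/55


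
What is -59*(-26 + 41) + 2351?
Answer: 1466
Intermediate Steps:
-59*(-26 + 41) + 2351 = -59*15 + 2351 = -885 + 2351 = 1466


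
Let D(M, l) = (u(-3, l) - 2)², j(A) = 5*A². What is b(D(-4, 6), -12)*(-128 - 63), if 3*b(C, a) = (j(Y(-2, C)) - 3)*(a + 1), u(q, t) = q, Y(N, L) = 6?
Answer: 123959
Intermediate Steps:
D(M, l) = 25 (D(M, l) = (-3 - 2)² = (-5)² = 25)
b(C, a) = 59 + 59*a (b(C, a) = ((5*6² - 3)*(a + 1))/3 = ((5*36 - 3)*(1 + a))/3 = ((180 - 3)*(1 + a))/3 = (177*(1 + a))/3 = (177 + 177*a)/3 = 59 + 59*a)
b(D(-4, 6), -12)*(-128 - 63) = (59 + 59*(-12))*(-128 - 63) = (59 - 708)*(-191) = -649*(-191) = 123959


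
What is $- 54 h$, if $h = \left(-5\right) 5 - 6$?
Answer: $1674$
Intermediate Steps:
$h = -31$ ($h = -25 - 6 = -31$)
$- 54 h = \left(-54\right) \left(-31\right) = 1674$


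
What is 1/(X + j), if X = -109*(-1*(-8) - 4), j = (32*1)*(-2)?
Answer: -1/500 ≈ -0.0020000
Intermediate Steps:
j = -64 (j = 32*(-2) = -64)
X = -436 (X = -109*(8 - 4) = -109*4 = -436)
1/(X + j) = 1/(-436 - 64) = 1/(-500) = -1/500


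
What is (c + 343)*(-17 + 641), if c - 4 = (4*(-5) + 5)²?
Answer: 356928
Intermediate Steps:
c = 229 (c = 4 + (4*(-5) + 5)² = 4 + (-20 + 5)² = 4 + (-15)² = 4 + 225 = 229)
(c + 343)*(-17 + 641) = (229 + 343)*(-17 + 641) = 572*624 = 356928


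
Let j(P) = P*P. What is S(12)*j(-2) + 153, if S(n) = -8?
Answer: 121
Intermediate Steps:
j(P) = P²
S(12)*j(-2) + 153 = -8*(-2)² + 153 = -8*4 + 153 = -32 + 153 = 121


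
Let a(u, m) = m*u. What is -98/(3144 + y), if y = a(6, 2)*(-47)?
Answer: -49/1290 ≈ -0.037984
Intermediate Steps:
y = -564 (y = (2*6)*(-47) = 12*(-47) = -564)
-98/(3144 + y) = -98/(3144 - 564) = -98/2580 = -98*1/2580 = -49/1290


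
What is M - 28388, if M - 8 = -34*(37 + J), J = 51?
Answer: -31372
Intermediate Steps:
M = -2984 (M = 8 - 34*(37 + 51) = 8 - 34*88 = 8 - 2992 = -2984)
M - 28388 = -2984 - 28388 = -31372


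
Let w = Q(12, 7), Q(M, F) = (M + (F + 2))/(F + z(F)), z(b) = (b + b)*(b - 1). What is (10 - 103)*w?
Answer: -279/13 ≈ -21.462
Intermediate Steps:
z(b) = 2*b*(-1 + b) (z(b) = (2*b)*(-1 + b) = 2*b*(-1 + b))
Q(M, F) = (2 + F + M)/(F + 2*F*(-1 + F)) (Q(M, F) = (M + (F + 2))/(F + 2*F*(-1 + F)) = (M + (2 + F))/(F + 2*F*(-1 + F)) = (2 + F + M)/(F + 2*F*(-1 + F)))
w = 3/13 (w = (2 + 7 + 12)/(7*(-1 + 2*7)) = (⅐)*21/(-1 + 14) = (⅐)*21/13 = (⅐)*(1/13)*21 = 3/13 ≈ 0.23077)
(10 - 103)*w = (10 - 103)*(3/13) = -93*3/13 = -279/13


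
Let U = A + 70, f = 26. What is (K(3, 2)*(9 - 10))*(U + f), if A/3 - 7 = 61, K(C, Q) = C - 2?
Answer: -300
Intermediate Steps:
K(C, Q) = -2 + C
A = 204 (A = 21 + 3*61 = 21 + 183 = 204)
U = 274 (U = 204 + 70 = 274)
(K(3, 2)*(9 - 10))*(U + f) = ((-2 + 3)*(9 - 10))*(274 + 26) = (1*(-1))*300 = -1*300 = -300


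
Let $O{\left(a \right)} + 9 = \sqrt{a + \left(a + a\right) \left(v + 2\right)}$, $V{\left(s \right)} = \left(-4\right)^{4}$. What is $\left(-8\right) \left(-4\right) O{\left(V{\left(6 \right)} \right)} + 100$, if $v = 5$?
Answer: $-188 + 512 \sqrt{15} \approx 1795.0$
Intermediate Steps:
$V{\left(s \right)} = 256$
$O{\left(a \right)} = -9 + \sqrt{15} \sqrt{a}$ ($O{\left(a \right)} = -9 + \sqrt{a + \left(a + a\right) \left(5 + 2\right)} = -9 + \sqrt{a + 2 a 7} = -9 + \sqrt{a + 14 a} = -9 + \sqrt{15 a} = -9 + \sqrt{15} \sqrt{a}$)
$\left(-8\right) \left(-4\right) O{\left(V{\left(6 \right)} \right)} + 100 = \left(-8\right) \left(-4\right) \left(-9 + \sqrt{15} \sqrt{256}\right) + 100 = 32 \left(-9 + \sqrt{15} \cdot 16\right) + 100 = 32 \left(-9 + 16 \sqrt{15}\right) + 100 = \left(-288 + 512 \sqrt{15}\right) + 100 = -188 + 512 \sqrt{15}$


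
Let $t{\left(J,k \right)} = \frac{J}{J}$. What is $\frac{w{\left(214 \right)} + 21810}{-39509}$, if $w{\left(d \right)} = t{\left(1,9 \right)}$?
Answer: $- \frac{21811}{39509} \approx -0.55205$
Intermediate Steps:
$t{\left(J,k \right)} = 1$
$w{\left(d \right)} = 1$
$\frac{w{\left(214 \right)} + 21810}{-39509} = \frac{1 + 21810}{-39509} = 21811 \left(- \frac{1}{39509}\right) = - \frac{21811}{39509}$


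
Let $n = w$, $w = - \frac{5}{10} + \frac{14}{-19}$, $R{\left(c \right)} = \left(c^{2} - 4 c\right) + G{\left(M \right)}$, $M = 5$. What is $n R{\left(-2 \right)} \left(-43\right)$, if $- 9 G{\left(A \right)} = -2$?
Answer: $\frac{111155}{171} \approx 650.03$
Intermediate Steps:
$G{\left(A \right)} = \frac{2}{9}$ ($G{\left(A \right)} = \left(- \frac{1}{9}\right) \left(-2\right) = \frac{2}{9}$)
$R{\left(c \right)} = \frac{2}{9} + c^{2} - 4 c$ ($R{\left(c \right)} = \left(c^{2} - 4 c\right) + \frac{2}{9} = \frac{2}{9} + c^{2} - 4 c$)
$w = - \frac{47}{38}$ ($w = \left(-5\right) \frac{1}{10} + 14 \left(- \frac{1}{19}\right) = - \frac{1}{2} - \frac{14}{19} = - \frac{47}{38} \approx -1.2368$)
$n = - \frac{47}{38} \approx -1.2368$
$n R{\left(-2 \right)} \left(-43\right) = - \frac{47 \left(\frac{2}{9} + \left(-2\right)^{2} - -8\right)}{38} \left(-43\right) = - \frac{47 \left(\frac{2}{9} + 4 + 8\right)}{38} \left(-43\right) = \left(- \frac{47}{38}\right) \frac{110}{9} \left(-43\right) = \left(- \frac{2585}{171}\right) \left(-43\right) = \frac{111155}{171}$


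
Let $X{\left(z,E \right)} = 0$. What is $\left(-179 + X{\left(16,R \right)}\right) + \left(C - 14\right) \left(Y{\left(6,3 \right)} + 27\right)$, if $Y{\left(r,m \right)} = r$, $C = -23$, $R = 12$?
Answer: $-1400$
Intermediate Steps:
$\left(-179 + X{\left(16,R \right)}\right) + \left(C - 14\right) \left(Y{\left(6,3 \right)} + 27\right) = \left(-179 + 0\right) + \left(-23 - 14\right) \left(6 + 27\right) = -179 - 1221 = -1400$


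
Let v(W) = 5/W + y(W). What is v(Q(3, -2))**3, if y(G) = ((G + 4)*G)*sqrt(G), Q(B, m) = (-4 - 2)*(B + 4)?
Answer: 2830772084995/74088 - 1195214879909*I*sqrt(42)/7 ≈ 3.8208e+7 - 1.1066e+12*I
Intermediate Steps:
Q(B, m) = -24 - 6*B (Q(B, m) = -6*(4 + B) = -24 - 6*B)
y(G) = G**(3/2)*(4 + G) (y(G) = ((4 + G)*G)*sqrt(G) = (G*(4 + G))*sqrt(G) = G**(3/2)*(4 + G))
v(W) = 5/W + W**(3/2)*(4 + W)
v(Q(3, -2))**3 = ((5 + (-24 - 6*3)**(5/2)*(4 + (-24 - 6*3)))/(-24 - 6*3))**3 = ((5 + (-24 - 18)**(5/2)*(4 + (-24 - 18)))/(-24 - 18))**3 = ((5 + (-42)**(5/2)*(4 - 42))/(-42))**3 = (-(5 + (1764*I*sqrt(42))*(-38))/42)**3 = (-(5 - 67032*I*sqrt(42))/42)**3 = (-5/42 + 1596*I*sqrt(42))**3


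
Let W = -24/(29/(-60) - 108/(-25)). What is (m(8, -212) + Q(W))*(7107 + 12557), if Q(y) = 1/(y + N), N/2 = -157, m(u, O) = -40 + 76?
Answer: 130460345896/184307 ≈ 7.0784e+5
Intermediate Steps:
m(u, O) = 36
W = -7200/1151 (W = -24/(29*(-1/60) - 108*(-1/25)) = -24/(-29/60 + 108/25) = -24/1151/300 = -24*300/1151 = -7200/1151 ≈ -6.2554)
N = -314 (N = 2*(-157) = -314)
Q(y) = 1/(-314 + y) (Q(y) = 1/(y - 314) = 1/(-314 + y))
(m(8, -212) + Q(W))*(7107 + 12557) = (36 + 1/(-314 - 7200/1151))*(7107 + 12557) = (36 + 1/(-368614/1151))*19664 = (36 - 1151/368614)*19664 = (13268953/368614)*19664 = 130460345896/184307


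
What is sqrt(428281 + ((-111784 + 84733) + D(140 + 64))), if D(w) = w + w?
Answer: sqrt(401638) ≈ 633.75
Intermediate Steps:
D(w) = 2*w
sqrt(428281 + ((-111784 + 84733) + D(140 + 64))) = sqrt(428281 + ((-111784 + 84733) + 2*(140 + 64))) = sqrt(428281 + (-27051 + 2*204)) = sqrt(428281 + (-27051 + 408)) = sqrt(428281 - 26643) = sqrt(401638)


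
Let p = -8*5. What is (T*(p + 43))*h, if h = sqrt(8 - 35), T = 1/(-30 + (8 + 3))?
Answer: -9*I*sqrt(3)/19 ≈ -0.82045*I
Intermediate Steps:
p = -40
T = -1/19 (T = 1/(-30 + 11) = 1/(-19) = -1/19 ≈ -0.052632)
h = 3*I*sqrt(3) (h = sqrt(-27) = 3*I*sqrt(3) ≈ 5.1962*I)
(T*(p + 43))*h = (-(-40 + 43)/19)*(3*I*sqrt(3)) = (-1/19*3)*(3*I*sqrt(3)) = -9*I*sqrt(3)/19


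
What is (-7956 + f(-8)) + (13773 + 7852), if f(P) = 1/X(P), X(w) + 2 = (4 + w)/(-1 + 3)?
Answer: 54675/4 ≈ 13669.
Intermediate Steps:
X(w) = w/2 (X(w) = -2 + (4 + w)/(-1 + 3) = -2 + (4 + w)/2 = -2 + (4 + w)*(1/2) = -2 + (2 + w/2) = w/2)
f(P) = 2/P (f(P) = 1/(P/2) = 2/P)
(-7956 + f(-8)) + (13773 + 7852) = (-7956 + 2/(-8)) + (13773 + 7852) = (-7956 + 2*(-1/8)) + 21625 = (-7956 - 1/4) + 21625 = -31825/4 + 21625 = 54675/4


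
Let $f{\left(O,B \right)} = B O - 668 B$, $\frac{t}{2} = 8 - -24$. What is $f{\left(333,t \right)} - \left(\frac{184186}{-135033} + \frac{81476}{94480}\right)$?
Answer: $- \frac{3598991559803}{167867340} \approx -21440.0$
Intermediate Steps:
$t = 64$ ($t = 2 \left(8 - -24\right) = 2 \left(8 + 24\right) = 2 \cdot 32 = 64$)
$f{\left(O,B \right)} = - 668 B + B O$
$f{\left(333,t \right)} - \left(\frac{184186}{-135033} + \frac{81476}{94480}\right) = 64 \left(-668 + 333\right) - \left(\frac{184186}{-135033} + \frac{81476}{94480}\right) = 64 \left(-335\right) - \left(184186 \left(- \frac{1}{135033}\right) + 81476 \cdot \frac{1}{94480}\right) = -21440 - \left(- \frac{9694}{7107} + \frac{20369}{23620}\right) = -21440 - - \frac{84209797}{167867340} = -21440 + \frac{84209797}{167867340} = - \frac{3598991559803}{167867340}$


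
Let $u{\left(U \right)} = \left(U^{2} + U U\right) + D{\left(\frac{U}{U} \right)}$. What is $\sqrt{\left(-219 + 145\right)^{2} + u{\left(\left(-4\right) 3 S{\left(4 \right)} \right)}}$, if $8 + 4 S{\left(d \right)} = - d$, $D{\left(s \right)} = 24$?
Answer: $34 \sqrt{7} \approx 89.956$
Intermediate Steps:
$S{\left(d \right)} = -2 - \frac{d}{4}$ ($S{\left(d \right)} = -2 + \frac{\left(-1\right) d}{4} = -2 - \frac{d}{4}$)
$u{\left(U \right)} = 24 + 2 U^{2}$ ($u{\left(U \right)} = \left(U^{2} + U U\right) + 24 = \left(U^{2} + U^{2}\right) + 24 = 2 U^{2} + 24 = 24 + 2 U^{2}$)
$\sqrt{\left(-219 + 145\right)^{2} + u{\left(\left(-4\right) 3 S{\left(4 \right)} \right)}} = \sqrt{\left(-219 + 145\right)^{2} + \left(24 + 2 \left(\left(-4\right) 3 \left(-2 - 1\right)\right)^{2}\right)} = \sqrt{\left(-74\right)^{2} + \left(24 + 2 \left(- 12 \left(-2 - 1\right)\right)^{2}\right)} = \sqrt{5476 + \left(24 + 2 \left(\left(-12\right) \left(-3\right)\right)^{2}\right)} = \sqrt{5476 + \left(24 + 2 \cdot 36^{2}\right)} = \sqrt{5476 + \left(24 + 2 \cdot 1296\right)} = \sqrt{5476 + \left(24 + 2592\right)} = \sqrt{5476 + 2616} = \sqrt{8092} = 34 \sqrt{7}$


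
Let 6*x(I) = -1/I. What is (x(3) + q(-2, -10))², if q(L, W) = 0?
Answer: 1/324 ≈ 0.0030864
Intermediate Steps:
x(I) = -1/(6*I) (x(I) = (-1/I)/6 = -1/(6*I))
(x(3) + q(-2, -10))² = (-⅙/3 + 0)² = (-⅙*⅓ + 0)² = (-1/18 + 0)² = (-1/18)² = 1/324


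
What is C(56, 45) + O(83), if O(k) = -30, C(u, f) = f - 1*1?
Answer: 14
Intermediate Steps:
C(u, f) = -1 + f (C(u, f) = f - 1 = -1 + f)
C(56, 45) + O(83) = (-1 + 45) - 30 = 44 - 30 = 14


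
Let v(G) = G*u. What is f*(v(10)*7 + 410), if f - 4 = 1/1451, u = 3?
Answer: 3599100/1451 ≈ 2480.4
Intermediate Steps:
f = 5805/1451 (f = 4 + 1/1451 = 5805/1451 ≈ 4.0007)
v(G) = 3*G (v(G) = G*3 = 3*G)
f*(v(10)*7 + 410) = 5805*((3*10)*7 + 410)/1451 = 5805*(30*7 + 410)/1451 = 5805*(210 + 410)/1451 = (5805/1451)*620 = 3599100/1451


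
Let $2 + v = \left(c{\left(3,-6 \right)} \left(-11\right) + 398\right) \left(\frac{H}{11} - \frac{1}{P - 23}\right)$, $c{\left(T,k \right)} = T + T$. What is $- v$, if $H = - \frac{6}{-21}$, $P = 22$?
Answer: $- \frac{26074}{77} \approx -338.62$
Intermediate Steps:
$c{\left(T,k \right)} = 2 T$
$H = \frac{2}{7}$ ($H = \left(-6\right) \left(- \frac{1}{21}\right) = \frac{2}{7} \approx 0.28571$)
$v = \frac{26074}{77}$ ($v = -2 + \left(2 \cdot 3 \left(-11\right) + 398\right) \left(\frac{2}{7 \cdot 11} - \frac{1}{22 - 23}\right) = -2 + \left(6 \left(-11\right) + 398\right) \left(\frac{2}{7} \cdot \frac{1}{11} - \frac{1}{-1}\right) = -2 + \left(-66 + 398\right) \left(\frac{2}{77} - -1\right) = -2 + 332 \left(\frac{2}{77} + 1\right) = -2 + 332 \cdot \frac{79}{77} = -2 + \frac{26228}{77} = \frac{26074}{77} \approx 338.62$)
$- v = \left(-1\right) \frac{26074}{77} = - \frac{26074}{77}$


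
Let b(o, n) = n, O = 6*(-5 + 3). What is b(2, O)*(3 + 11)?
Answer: -168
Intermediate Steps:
O = -12 (O = 6*(-2) = -12)
b(2, O)*(3 + 11) = -12*(3 + 11) = -12*14 = -168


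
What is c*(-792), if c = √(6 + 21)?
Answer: -2376*√3 ≈ -4115.4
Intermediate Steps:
c = 3*√3 (c = √27 = 3*√3 ≈ 5.1962)
c*(-792) = (3*√3)*(-792) = -2376*√3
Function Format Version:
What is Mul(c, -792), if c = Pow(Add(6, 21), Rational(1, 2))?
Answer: Mul(-2376, Pow(3, Rational(1, 2))) ≈ -4115.4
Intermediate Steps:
c = Mul(3, Pow(3, Rational(1, 2))) (c = Pow(27, Rational(1, 2)) = Mul(3, Pow(3, Rational(1, 2))) ≈ 5.1962)
Mul(c, -792) = Mul(Mul(3, Pow(3, Rational(1, 2))), -792) = Mul(-2376, Pow(3, Rational(1, 2)))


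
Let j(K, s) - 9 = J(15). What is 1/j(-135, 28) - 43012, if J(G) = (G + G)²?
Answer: -39097907/909 ≈ -43012.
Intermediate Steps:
J(G) = 4*G² (J(G) = (2*G)² = 4*G²)
j(K, s) = 909 (j(K, s) = 9 + 4*15² = 9 + 4*225 = 9 + 900 = 909)
1/j(-135, 28) - 43012 = 1/909 - 43012 = -39097907/909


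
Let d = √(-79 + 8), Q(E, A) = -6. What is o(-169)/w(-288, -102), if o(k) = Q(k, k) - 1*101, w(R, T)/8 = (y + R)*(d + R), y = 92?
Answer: -963/4067735 - 107*I*√71/130167520 ≈ -0.00023674 - 6.9264e-6*I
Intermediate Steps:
d = I*√71 (d = √(-71) = I*√71 ≈ 8.4261*I)
w(R, T) = 8*(92 + R)*(R + I*√71) (w(R, T) = 8*((92 + R)*(I*√71 + R)) = 8*((92 + R)*(R + I*√71)) = 8*(92 + R)*(R + I*√71))
o(k) = -107 (o(k) = -6 - 1*101 = -6 - 101 = -107)
o(-169)/w(-288, -102) = -107/(8*(-288)² + 736*(-288) + 736*I*√71 + 8*I*(-288)*√71) = -107/(8*82944 - 211968 + 736*I*√71 - 2304*I*√71) = -107/(663552 - 211968 + 736*I*√71 - 2304*I*√71) = -107/(451584 - 1568*I*√71)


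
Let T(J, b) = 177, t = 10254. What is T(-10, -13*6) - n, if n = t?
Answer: -10077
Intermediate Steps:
n = 10254
T(-10, -13*6) - n = 177 - 1*10254 = 177 - 10254 = -10077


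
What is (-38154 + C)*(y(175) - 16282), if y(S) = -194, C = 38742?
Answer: -9687888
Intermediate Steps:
(-38154 + C)*(y(175) - 16282) = (-38154 + 38742)*(-194 - 16282) = 588*(-16476) = -9687888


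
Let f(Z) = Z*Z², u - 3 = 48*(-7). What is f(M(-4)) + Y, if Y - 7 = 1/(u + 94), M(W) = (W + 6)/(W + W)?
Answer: 106769/15296 ≈ 6.9802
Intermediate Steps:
u = -333 (u = 3 + 48*(-7) = 3 - 336 = -333)
M(W) = (6 + W)/(2*W) (M(W) = (6 + W)/((2*W)) = (6 + W)*(1/(2*W)) = (6 + W)/(2*W))
f(Z) = Z³
Y = 1672/239 (Y = 7 + 1/(-333 + 94) = 7 + 1/(-239) = 7 - 1/239 = 1672/239 ≈ 6.9958)
f(M(-4)) + Y = ((½)*(6 - 4)/(-4))³ + 1672/239 = ((½)*(-¼)*2)³ + 1672/239 = (-¼)³ + 1672/239 = -1/64 + 1672/239 = 106769/15296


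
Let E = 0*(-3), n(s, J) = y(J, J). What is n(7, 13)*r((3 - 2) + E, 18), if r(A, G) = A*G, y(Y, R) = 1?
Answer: 18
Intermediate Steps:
n(s, J) = 1
E = 0
n(7, 13)*r((3 - 2) + E, 18) = 1*(((3 - 2) + 0)*18) = 1*((1 + 0)*18) = 1*(1*18) = 1*18 = 18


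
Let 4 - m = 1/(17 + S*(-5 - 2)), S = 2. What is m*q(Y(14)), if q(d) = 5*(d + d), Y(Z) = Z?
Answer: 1540/3 ≈ 513.33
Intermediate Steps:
m = 11/3 (m = 4 - 1/(17 + 2*(-5 - 2)) = 4 - 1/(17 + 2*(-7)) = 4 - 1/(17 - 14) = 4 - 1/3 = 4 - 1*⅓ = 4 - ⅓ = 11/3 ≈ 3.6667)
q(d) = 10*d (q(d) = 5*(2*d) = 10*d)
m*q(Y(14)) = 11*(10*14)/3 = (11/3)*140 = 1540/3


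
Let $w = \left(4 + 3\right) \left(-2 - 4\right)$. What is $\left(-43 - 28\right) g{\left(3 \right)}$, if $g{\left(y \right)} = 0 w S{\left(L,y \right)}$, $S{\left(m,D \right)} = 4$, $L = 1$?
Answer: $0$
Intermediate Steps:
$w = -42$ ($w = 7 \left(-6\right) = -42$)
$g{\left(y \right)} = 0$ ($g{\left(y \right)} = 0 \left(-42\right) 4 = 0 \cdot 4 = 0$)
$\left(-43 - 28\right) g{\left(3 \right)} = \left(-43 - 28\right) 0 = \left(-71\right) 0 = 0$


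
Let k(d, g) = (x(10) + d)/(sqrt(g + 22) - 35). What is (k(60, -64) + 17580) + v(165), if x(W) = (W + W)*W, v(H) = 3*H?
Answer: 3270275/181 - 260*I*sqrt(42)/1267 ≈ 18068.0 - 1.3299*I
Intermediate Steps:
x(W) = 2*W**2 (x(W) = (2*W)*W = 2*W**2)
k(d, g) = (200 + d)/(-35 + sqrt(22 + g)) (k(d, g) = (2*10**2 + d)/(sqrt(g + 22) - 35) = (2*100 + d)/(sqrt(22 + g) - 35) = (200 + d)/(-35 + sqrt(22 + g)))
(k(60, -64) + 17580) + v(165) = ((200 + 60)/(-35 + sqrt(22 - 64)) + 17580) + 3*165 = (260/(-35 + sqrt(-42)) + 17580) + 495 = (260/(-35 + I*sqrt(42)) + 17580) + 495 = (17580 + 260/(-35 + I*sqrt(42))) + 495 = 18075 + 260/(-35 + I*sqrt(42))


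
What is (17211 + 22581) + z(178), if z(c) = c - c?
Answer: 39792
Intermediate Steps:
z(c) = 0
(17211 + 22581) + z(178) = (17211 + 22581) + 0 = 39792 + 0 = 39792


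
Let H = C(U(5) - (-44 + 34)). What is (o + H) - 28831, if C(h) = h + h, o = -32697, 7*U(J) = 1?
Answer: -430554/7 ≈ -61508.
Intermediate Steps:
U(J) = ⅐ (U(J) = (⅐)*1 = ⅐)
C(h) = 2*h
H = 142/7 (H = 2*(⅐ - (-44 + 34)) = 2*(⅐ - 1*(-10)) = 2*(⅐ + 10) = 2*(71/7) = 142/7 ≈ 20.286)
(o + H) - 28831 = (-32697 + 142/7) - 28831 = -228737/7 - 28831 = -430554/7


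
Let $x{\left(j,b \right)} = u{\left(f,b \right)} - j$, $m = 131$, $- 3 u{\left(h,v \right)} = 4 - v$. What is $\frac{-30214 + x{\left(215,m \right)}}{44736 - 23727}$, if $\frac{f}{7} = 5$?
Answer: $- \frac{91160}{63027} \approx -1.4464$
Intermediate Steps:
$f = 35$ ($f = 7 \cdot 5 = 35$)
$u{\left(h,v \right)} = - \frac{4}{3} + \frac{v}{3}$ ($u{\left(h,v \right)} = - \frac{4 - v}{3} = - \frac{4}{3} + \frac{v}{3}$)
$x{\left(j,b \right)} = - \frac{4}{3} - j + \frac{b}{3}$ ($x{\left(j,b \right)} = \left(- \frac{4}{3} + \frac{b}{3}\right) - j = - \frac{4}{3} - j + \frac{b}{3}$)
$\frac{-30214 + x{\left(215,m \right)}}{44736 - 23727} = \frac{-30214 - \frac{518}{3}}{44736 - 23727} = \frac{-30214 - \frac{518}{3}}{21009} = \left(-30214 - \frac{518}{3}\right) \frac{1}{21009} = \left(- \frac{91160}{3}\right) \frac{1}{21009} = - \frac{91160}{63027}$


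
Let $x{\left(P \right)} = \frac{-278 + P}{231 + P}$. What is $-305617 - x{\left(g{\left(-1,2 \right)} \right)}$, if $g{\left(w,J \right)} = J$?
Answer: $- \frac{71208485}{233} \approx -3.0562 \cdot 10^{5}$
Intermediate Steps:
$x{\left(P \right)} = \frac{-278 + P}{231 + P}$
$-305617 - x{\left(g{\left(-1,2 \right)} \right)} = -305617 - \frac{-278 + 2}{231 + 2} = -305617 - \frac{1}{233} \left(-276\right) = -305617 - - \frac{276}{233} = -305617 + \frac{276}{233} = - \frac{71208485}{233}$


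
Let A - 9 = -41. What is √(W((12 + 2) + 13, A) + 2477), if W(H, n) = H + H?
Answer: √2531 ≈ 50.309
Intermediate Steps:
A = -32 (A = 9 - 41 = -32)
W(H, n) = 2*H
√(W((12 + 2) + 13, A) + 2477) = √(2*((12 + 2) + 13) + 2477) = √(2*(14 + 13) + 2477) = √(2*27 + 2477) = √(54 + 2477) = √2531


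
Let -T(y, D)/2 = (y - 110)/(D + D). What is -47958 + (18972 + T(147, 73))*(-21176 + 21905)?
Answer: 1006105017/73 ≈ 1.3782e+7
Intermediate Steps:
T(y, D) = -(-110 + y)/D (T(y, D) = -2*(y - 110)/(D + D) = -2*(-110 + y)/(2*D) = -2*(-110 + y)*1/(2*D) = -(-110 + y)/D)
-47958 + (18972 + T(147, 73))*(-21176 + 21905) = -47958 + (18972 + (110 - 1*147)/73)*(-21176 + 21905) = -47958 + (18972 + (110 - 147)/73)*729 = -47958 + (18972 + (1/73)*(-37))*729 = -47958 + (18972 - 37/73)*729 = -47958 + (1384919/73)*729 = -47958 + 1009605951/73 = 1006105017/73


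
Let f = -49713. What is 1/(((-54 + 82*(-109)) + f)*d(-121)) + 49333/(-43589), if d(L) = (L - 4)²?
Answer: -45251465121714/39982691328125 ≈ -1.1318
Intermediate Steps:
d(L) = (-4 + L)²
1/(((-54 + 82*(-109)) + f)*d(-121)) + 49333/(-43589) = 1/(((-54 + 82*(-109)) - 49713)*((-4 - 121)²)) + 49333/(-43589) = 1/(((-54 - 8938) - 49713)*((-125)²)) + 49333*(-1/43589) = 1/(-8992 - 49713*15625) - 49333/43589 = (1/15625)/(-58705) - 49333/43589 = -1/58705*1/15625 - 49333/43589 = -1/917265625 - 49333/43589 = -45251465121714/39982691328125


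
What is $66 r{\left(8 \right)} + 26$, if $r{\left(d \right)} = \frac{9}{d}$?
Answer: $\frac{401}{4} \approx 100.25$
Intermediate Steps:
$66 r{\left(8 \right)} + 26 = 66 \cdot \frac{9}{8} + 26 = \frac{297}{4} + 26 = \frac{401}{4}$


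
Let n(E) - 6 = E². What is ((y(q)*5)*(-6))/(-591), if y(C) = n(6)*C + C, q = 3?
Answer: 1290/197 ≈ 6.5482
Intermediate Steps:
n(E) = 6 + E²
y(C) = 43*C (y(C) = (6 + 6²)*C + C = (6 + 36)*C + C = 42*C + C = 43*C)
((y(q)*5)*(-6))/(-591) = (((43*3)*5)*(-6))/(-591) = ((129*5)*(-6))*(-1/591) = (645*(-6))*(-1/591) = -3870*(-1/591) = 1290/197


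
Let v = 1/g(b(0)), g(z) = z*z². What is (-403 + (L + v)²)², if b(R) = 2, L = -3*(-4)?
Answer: 268402689/4096 ≈ 65528.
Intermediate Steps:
L = 12
g(z) = z³
v = ⅛ (v = 1/(2³) = 1/8 = ⅛ ≈ 0.12500)
(-403 + (L + v)²)² = (-403 + (12 + ⅛)²)² = (-403 + (97/8)²)² = (-403 + 9409/64)² = (-16383/64)² = 268402689/4096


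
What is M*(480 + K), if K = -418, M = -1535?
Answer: -95170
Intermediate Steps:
M*(480 + K) = -1535*(480 - 418) = -1535*62 = -95170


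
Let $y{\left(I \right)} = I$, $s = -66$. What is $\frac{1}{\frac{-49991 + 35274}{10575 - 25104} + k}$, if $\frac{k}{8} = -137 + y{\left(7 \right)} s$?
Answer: $- \frac{14529}{69608251} \approx -0.00020873$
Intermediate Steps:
$k = -4792$ ($k = 8 \left(-137 + 7 \left(-66\right)\right) = 8 \left(-137 - 462\right) = 8 \left(-599\right) = -4792$)
$\frac{1}{\frac{-49991 + 35274}{10575 - 25104} + k} = \frac{1}{\frac{-49991 + 35274}{10575 - 25104} - 4792} = \frac{1}{- \frac{14717}{-14529} - 4792} = \frac{1}{\left(-14717\right) \left(- \frac{1}{14529}\right) - 4792} = \frac{1}{\frac{14717}{14529} - 4792} = \frac{1}{- \frac{69608251}{14529}} = - \frac{14529}{69608251}$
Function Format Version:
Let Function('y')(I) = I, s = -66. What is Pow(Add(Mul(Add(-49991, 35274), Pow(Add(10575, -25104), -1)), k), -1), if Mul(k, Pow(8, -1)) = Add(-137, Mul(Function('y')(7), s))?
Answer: Rational(-14529, 69608251) ≈ -0.00020873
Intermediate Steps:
k = -4792 (k = Mul(8, Add(-137, Mul(7, -66))) = Mul(8, Add(-137, -462)) = Mul(8, -599) = -4792)
Pow(Add(Mul(Add(-49991, 35274), Pow(Add(10575, -25104), -1)), k), -1) = Pow(Add(Mul(Add(-49991, 35274), Pow(Add(10575, -25104), -1)), -4792), -1) = Pow(Add(Mul(-14717, Pow(-14529, -1)), -4792), -1) = Pow(Add(Mul(-14717, Rational(-1, 14529)), -4792), -1) = Pow(Add(Rational(14717, 14529), -4792), -1) = Pow(Rational(-69608251, 14529), -1) = Rational(-14529, 69608251)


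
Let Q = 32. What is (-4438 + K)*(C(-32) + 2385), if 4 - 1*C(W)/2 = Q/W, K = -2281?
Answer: -16092005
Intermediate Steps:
C(W) = 8 - 64/W
(-4438 + K)*(C(-32) + 2385) = (-4438 - 2281)*((8 - 64/(-32)) + 2385) = -6719*((8 - 64*(-1/32)) + 2385) = -6719*((8 + 2) + 2385) = -6719*(10 + 2385) = -6719*2395 = -16092005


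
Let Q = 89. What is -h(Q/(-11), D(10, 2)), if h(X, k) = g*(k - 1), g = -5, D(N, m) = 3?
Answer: 10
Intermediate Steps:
h(X, k) = 5 - 5*k (h(X, k) = -5*(k - 1) = -5*(-1 + k) = 5 - 5*k)
-h(Q/(-11), D(10, 2)) = -(5 - 5*3) = -(5 - 15) = -1*(-10) = 10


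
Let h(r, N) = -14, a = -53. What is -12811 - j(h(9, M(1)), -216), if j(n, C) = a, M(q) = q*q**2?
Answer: -12758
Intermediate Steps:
M(q) = q**3
j(n, C) = -53
-12811 - j(h(9, M(1)), -216) = -12811 - 1*(-53) = -12811 + 53 = -12758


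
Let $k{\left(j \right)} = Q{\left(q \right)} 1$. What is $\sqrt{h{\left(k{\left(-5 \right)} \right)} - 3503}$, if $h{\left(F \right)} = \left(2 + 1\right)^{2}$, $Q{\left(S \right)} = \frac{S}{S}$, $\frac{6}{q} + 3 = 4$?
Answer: $i \sqrt{3494} \approx 59.11 i$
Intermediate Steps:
$q = 6$ ($q = \frac{6}{-3 + 4} = \frac{6}{1} = 6 \cdot 1 = 6$)
$Q{\left(S \right)} = 1$
$k{\left(j \right)} = 1$ ($k{\left(j \right)} = 1 \cdot 1 = 1$)
$h{\left(F \right)} = 9$ ($h{\left(F \right)} = 3^{2} = 9$)
$\sqrt{h{\left(k{\left(-5 \right)} \right)} - 3503} = \sqrt{9 - 3503} = \sqrt{-3494} = i \sqrt{3494}$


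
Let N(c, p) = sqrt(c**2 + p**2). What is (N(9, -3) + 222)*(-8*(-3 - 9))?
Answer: 21312 + 288*sqrt(10) ≈ 22223.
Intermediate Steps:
(N(9, -3) + 222)*(-8*(-3 - 9)) = (sqrt(9**2 + (-3)**2) + 222)*(-8*(-3 - 9)) = (sqrt(81 + 9) + 222)*(-8*(-12)) = (sqrt(90) + 222)*96 = (3*sqrt(10) + 222)*96 = (222 + 3*sqrt(10))*96 = 21312 + 288*sqrt(10)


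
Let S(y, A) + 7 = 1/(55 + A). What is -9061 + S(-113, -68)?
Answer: -117885/13 ≈ -9068.1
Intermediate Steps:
S(y, A) = -7 + 1/(55 + A)
-9061 + S(-113, -68) = -9061 + (-384 - 7*(-68))/(55 - 68) = -9061 + (-384 + 476)/(-13) = -9061 - 1/13*92 = -9061 - 92/13 = -117885/13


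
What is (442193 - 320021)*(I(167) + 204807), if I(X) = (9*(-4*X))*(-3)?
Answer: 27225174996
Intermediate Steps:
I(X) = 108*X (I(X) = -36*X*(-3) = 108*X)
(442193 - 320021)*(I(167) + 204807) = (442193 - 320021)*(108*167 + 204807) = 122172*(18036 + 204807) = 122172*222843 = 27225174996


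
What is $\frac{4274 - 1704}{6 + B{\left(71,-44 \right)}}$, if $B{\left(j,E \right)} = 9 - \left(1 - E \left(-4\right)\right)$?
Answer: $\frac{257}{19} \approx 13.526$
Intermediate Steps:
$B{\left(j,E \right)} = 8 - 4 E$ ($B{\left(j,E \right)} = 9 - \left(1 - - 4 E\right) = 9 - \left(1 + 4 E\right) = 8 - 4 E$)
$\frac{4274 - 1704}{6 + B{\left(71,-44 \right)}} = \frac{4274 - 1704}{6 + \left(8 - -176\right)} = \frac{2570}{6 + \left(8 + 176\right)} = \frac{2570}{6 + 184} = \frac{2570}{190} = 2570 \cdot \frac{1}{190} = \frac{257}{19}$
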